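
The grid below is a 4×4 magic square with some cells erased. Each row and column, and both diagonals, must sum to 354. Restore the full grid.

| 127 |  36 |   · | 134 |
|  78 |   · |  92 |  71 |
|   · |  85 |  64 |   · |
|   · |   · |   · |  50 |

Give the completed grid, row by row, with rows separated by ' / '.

The remaining cell in row 1 is (1,3) = 354 − 297 = 57.
The remaining cell in row 2 is (2,2) = 354 − 241 = 113.
Column 2 must total 354; the given cells sum to 234, so (4,2) = 120.
Column 3 needs 354; the known cells sum to 213, so (4,3) = 141.
The remaining cell in column 4 is (3,4) = 354 − 255 = 99.
The remaining cell in anti-diagonal is (4,1) = 354 − 311 = 43.
The remaining cell in row 3 is (3,1) = 354 − 248 = 106.

127 36 57 134 / 78 113 92 71 / 106 85 64 99 / 43 120 141 50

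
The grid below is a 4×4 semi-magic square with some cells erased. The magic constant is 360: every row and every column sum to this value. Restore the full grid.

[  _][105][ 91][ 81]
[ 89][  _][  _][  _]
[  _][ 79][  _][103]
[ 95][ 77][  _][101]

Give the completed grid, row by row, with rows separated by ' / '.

Row 1: 105 + 91 + 81 + ? = 360, so (1,1) = 83.
Using row 4: 95 + 77 + 101 + ? → (4,3) = 360 − 273 = 87.
Using column 1: 83 + 89 + 95 + ? → (3,1) = 360 − 267 = 93.
The remaining cell in column 2 is (2,2) = 360 − 261 = 99.
The remaining cell in column 4 is (2,4) = 360 − 285 = 75.
Row 2 must total 360; the given cells sum to 263, so (2,3) = 97.
Row 3 must total 360; the given cells sum to 275, so (3,3) = 85.

83 105 91 81 / 89 99 97 75 / 93 79 85 103 / 95 77 87 101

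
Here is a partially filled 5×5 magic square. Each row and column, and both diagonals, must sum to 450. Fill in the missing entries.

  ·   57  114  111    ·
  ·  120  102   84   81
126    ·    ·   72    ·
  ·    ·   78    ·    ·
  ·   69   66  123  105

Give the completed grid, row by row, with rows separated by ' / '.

Row 2 must total 450; the given cells sum to 387, so (2,1) = 63.
Row 5 must total 450; the given cells sum to 363, so (5,1) = 87.
Column 3 must total 450; the given cells sum to 360, so (3,3) = 90.
Column 4 needs 450; the known cells sum to 390, so (4,4) = 60.
From main diagonal, 450 − (120 + 90 + 60 + 105) gives (1,1) = 75.
Row 1: 75 + 57 + 114 + 111 + ? = 450, so (1,5) = 93.
Column 1: 75 + 63 + 126 + 87 + ? = 450, so (4,1) = 99.
From anti-diagonal, 450 − (93 + 84 + 90 + 87) gives (4,2) = 96.
From row 4, 450 − (99 + 96 + 78 + 60) gives (4,5) = 117.
From column 2, 450 − (57 + 120 + 96 + 69) gives (3,2) = 108.
Column 5: 93 + 81 + 117 + 105 + ? = 450, so (3,5) = 54.

75 57 114 111 93 / 63 120 102 84 81 / 126 108 90 72 54 / 99 96 78 60 117 / 87 69 66 123 105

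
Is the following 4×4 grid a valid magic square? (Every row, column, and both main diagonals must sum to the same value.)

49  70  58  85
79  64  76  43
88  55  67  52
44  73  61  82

No — row 1 sums to 262 but anti-diagonal sums to 260.

Row 1: 49 + 70 + 58 + 85 = 262.
Row 2: 79 + 64 + 76 + 43 = 262.
Row 3: 88 + 55 + 67 + 52 = 262.
Row 4: 44 + 73 + 61 + 82 = 260.
Column 1: 49 + 79 + 88 + 44 = 260.
Column 2: 70 + 64 + 55 + 73 = 262.
Column 3: 58 + 76 + 67 + 61 = 262.
Column 4: 85 + 43 + 52 + 82 = 262.
Main diagonal: 49 + 64 + 67 + 82 = 262.
Anti-diagonal: 85 + 76 + 55 + 44 = 260.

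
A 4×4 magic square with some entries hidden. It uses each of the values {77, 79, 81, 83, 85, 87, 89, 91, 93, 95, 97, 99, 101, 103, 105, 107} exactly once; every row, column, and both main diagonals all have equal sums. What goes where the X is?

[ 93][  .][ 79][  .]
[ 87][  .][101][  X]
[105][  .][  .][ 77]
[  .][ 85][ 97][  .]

The 16 entries sum to 1472, so each line sums to 1472/4 = 368.
Column 1 must total 368; the given cells sum to 285, so (4,1) = 83.
Column 3 must total 368; the given cells sum to 277, so (3,3) = 91.
Row 3 must total 368; the given cells sum to 273, so (3,2) = 95.
Row 4 needs 368; the known cells sum to 265, so (4,4) = 103.
Using main diagonal: 93 + 91 + 103 + ? → (2,2) = 368 − 287 = 81.
The remaining cell in anti-diagonal is (1,4) = 368 − 279 = 89.
The remaining cell in row 1 is (1,2) = 368 − 261 = 107.
The remaining cell in row 2 is (2,4) = 368 − 269 = 99.

99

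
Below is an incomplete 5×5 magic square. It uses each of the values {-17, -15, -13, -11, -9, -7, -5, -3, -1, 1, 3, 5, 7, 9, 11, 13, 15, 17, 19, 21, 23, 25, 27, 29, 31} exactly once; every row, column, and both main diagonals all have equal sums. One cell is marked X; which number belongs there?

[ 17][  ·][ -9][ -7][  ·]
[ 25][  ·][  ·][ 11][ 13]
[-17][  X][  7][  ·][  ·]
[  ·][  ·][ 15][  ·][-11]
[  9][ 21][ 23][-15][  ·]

The 25 entries sum to 175, so each line sums to 175/5 = 35.
Row 5 must total 35; the given cells sum to 38, so (5,5) = -3.
Using column 1: 17 + 25 + (-17) + 9 + ? → (4,1) = 35 − 34 = 1.
The remaining cell in column 3 is (2,3) = 35 − 36 = -1.
The remaining cell in row 2 is (2,2) = 35 − 48 = -13.
Main diagonal: 17 + (-13) + 7 + (-3) + ? = 35, so (4,4) = 27.
The remaining cell in row 4 is (4,2) = 35 − 32 = 3.
Column 4 must total 35; the given cells sum to 16, so (3,4) = 19.
Using anti-diagonal: 11 + 7 + 3 + 9 + ? → (1,5) = 35 − 30 = 5.
Using row 1: 17 + (-9) + (-7) + 5 + ? → (1,2) = 35 − 6 = 29.
Column 2: 29 + (-13) + 3 + 21 + ? = 35, so (3,2) = -5.

-5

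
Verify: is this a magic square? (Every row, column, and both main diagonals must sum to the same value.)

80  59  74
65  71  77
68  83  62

Row 1: 80 + 59 + 74 = 213.
Row 2: 65 + 71 + 77 = 213.
Row 3: 68 + 83 + 62 = 213.
Column 1: 80 + 65 + 68 = 213.
Column 2: 59 + 71 + 83 = 213.
Column 3: 74 + 77 + 62 = 213.
Main diagonal: 80 + 71 + 62 = 213.
Anti-diagonal: 74 + 71 + 68 = 213.
All lines sum to 213.

Yes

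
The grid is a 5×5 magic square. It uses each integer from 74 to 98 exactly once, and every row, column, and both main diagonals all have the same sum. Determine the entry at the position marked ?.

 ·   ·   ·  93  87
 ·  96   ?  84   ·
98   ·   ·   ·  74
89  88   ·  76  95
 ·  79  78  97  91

90

The entries are 74 through 98, which sum to 2150, so each line sums to 2150/5 = 430.
From row 4, 430 − (89 + 88 + 76 + 95) gives (4,3) = 82.
Using row 5: 79 + 78 + 97 + 91 + ? → (5,1) = 430 − 345 = 85.
Column 4 must total 430; the given cells sum to 350, so (3,4) = 80.
Column 5 needs 430; the known cells sum to 347, so (2,5) = 83.
The remaining cell in anti-diagonal is (3,3) = 430 − 344 = 86.
Row 3 needs 430; the known cells sum to 338, so (3,2) = 92.
Column 2: 96 + 92 + 88 + 79 + ? = 430, so (1,2) = 75.
From main diagonal, 430 − (96 + 86 + 76 + 91) gives (1,1) = 81.
Row 1: 81 + 75 + 93 + 87 + ? = 430, so (1,3) = 94.
Using column 1: 81 + 98 + 89 + 85 + ? → (2,1) = 430 − 353 = 77.
Column 3 must total 430; the given cells sum to 340, so (2,3) = 90.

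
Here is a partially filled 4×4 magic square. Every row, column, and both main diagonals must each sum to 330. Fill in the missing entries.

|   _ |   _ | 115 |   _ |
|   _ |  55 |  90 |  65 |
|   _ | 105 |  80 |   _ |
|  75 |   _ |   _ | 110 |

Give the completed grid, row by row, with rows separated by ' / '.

The remaining cell in row 2 is (2,1) = 330 − 210 = 120.
From column 3, 330 − (115 + 90 + 80) gives (4,3) = 45.
Main diagonal: 55 + 80 + 110 + ? = 330, so (1,1) = 85.
The remaining cell in anti-diagonal is (1,4) = 330 − 270 = 60.
Row 1: 85 + 115 + 60 + ? = 330, so (1,2) = 70.
Row 4: 75 + 45 + 110 + ? = 330, so (4,2) = 100.
Column 1 must total 330; the given cells sum to 280, so (3,1) = 50.
Column 4 needs 330; the known cells sum to 235, so (3,4) = 95.

85 70 115 60 / 120 55 90 65 / 50 105 80 95 / 75 100 45 110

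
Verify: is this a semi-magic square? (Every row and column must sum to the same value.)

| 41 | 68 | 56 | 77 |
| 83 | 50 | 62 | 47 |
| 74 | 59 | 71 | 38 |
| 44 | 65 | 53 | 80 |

Yes

Row 1: 41 + 68 + 56 + 77 = 242.
Row 2: 83 + 50 + 62 + 47 = 242.
Row 3: 74 + 59 + 71 + 38 = 242.
Row 4: 44 + 65 + 53 + 80 = 242.
Column 1: 41 + 83 + 74 + 44 = 242.
Column 2: 68 + 50 + 59 + 65 = 242.
Column 3: 56 + 62 + 71 + 53 = 242.
Column 4: 77 + 47 + 38 + 80 = 242.
All lines sum to 242.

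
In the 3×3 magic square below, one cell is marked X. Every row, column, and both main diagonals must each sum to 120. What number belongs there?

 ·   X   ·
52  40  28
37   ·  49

46

Row 3: 37 + 49 + ? = 120, so (3,2) = 34.
Column 1: 52 + 37 + ? = 120, so (1,1) = 31.
Column 2 needs 120; the known cells sum to 74, so (1,2) = 46.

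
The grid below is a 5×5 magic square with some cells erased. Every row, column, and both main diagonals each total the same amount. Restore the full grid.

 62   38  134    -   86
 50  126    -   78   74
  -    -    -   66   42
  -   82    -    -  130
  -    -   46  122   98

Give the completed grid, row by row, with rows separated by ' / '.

Column 5 is already complete: 86 + 74 + 42 + 130 + 98 = 430, so that is the magic constant.
From row 1, 430 − (62 + 38 + 134 + 86) gives (1,4) = 110.
From row 2, 430 − (50 + 126 + 78 + 74) gives (2,3) = 102.
From column 4, 430 − (110 + 78 + 66 + 122) gives (4,4) = 54.
Main diagonal needs 430; the known cells sum to 340, so (3,3) = 90.
The remaining cell in anti-diagonal is (5,1) = 430 − 336 = 94.
From row 5, 430 − (94 + 46 + 122 + 98) gives (5,2) = 70.
Column 2 needs 430; the known cells sum to 316, so (3,2) = 114.
Column 3: 134 + 102 + 90 + 46 + ? = 430, so (4,3) = 58.
Using row 3: 114 + 90 + 66 + 42 + ? → (3,1) = 430 − 312 = 118.
From row 4, 430 − (82 + 58 + 54 + 130) gives (4,1) = 106.

62 38 134 110 86 / 50 126 102 78 74 / 118 114 90 66 42 / 106 82 58 54 130 / 94 70 46 122 98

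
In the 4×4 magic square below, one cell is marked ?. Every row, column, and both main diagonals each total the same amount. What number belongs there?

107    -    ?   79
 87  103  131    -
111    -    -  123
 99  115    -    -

Column 1 is complete and sums to 404; that is the magic constant.
Row 2 must total 404; the given cells sum to 321, so (2,4) = 83.
From column 4, 404 − (79 + 83 + 123) gives (4,4) = 119.
Using main diagonal: 107 + 103 + 119 + ? → (3,3) = 404 − 329 = 75.
Anti-diagonal must total 404; the given cells sum to 309, so (3,2) = 95.
Row 4: 99 + 115 + 119 + ? = 404, so (4,3) = 71.
Column 2: 103 + 95 + 115 + ? = 404, so (1,2) = 91.
From column 3, 404 − (131 + 75 + 71) gives (1,3) = 127.

127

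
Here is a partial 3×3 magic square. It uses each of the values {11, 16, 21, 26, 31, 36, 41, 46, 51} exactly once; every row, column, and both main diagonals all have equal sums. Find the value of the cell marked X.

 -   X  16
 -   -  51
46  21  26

The 9 entries sum to 279, so each line sums to 279/3 = 93.
Anti-diagonal must total 93; the given cells sum to 62, so (2,2) = 31.
Row 2 needs 93; the known cells sum to 82, so (2,1) = 11.
Column 1 needs 93; the known cells sum to 57, so (1,1) = 36.
From column 2, 93 − (31 + 21) gives (1,2) = 41.

41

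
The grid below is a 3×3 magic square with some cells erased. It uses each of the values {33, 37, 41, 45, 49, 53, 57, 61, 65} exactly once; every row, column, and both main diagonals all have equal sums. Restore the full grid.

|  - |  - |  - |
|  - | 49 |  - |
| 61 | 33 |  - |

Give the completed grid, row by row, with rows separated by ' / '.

The 9 entries sum to 441, so each line sums to 441/3 = 147.
Row 3: 61 + 33 + ? = 147, so (3,3) = 53.
Column 2: 49 + 33 + ? = 147, so (1,2) = 65.
Main diagonal: 49 + 53 + ? = 147, so (1,1) = 45.
Anti-diagonal must total 147; the given cells sum to 110, so (1,3) = 37.
Column 1: 45 + 61 + ? = 147, so (2,1) = 41.
From column 3, 147 − (37 + 53) gives (2,3) = 57.

45 65 37 / 41 49 57 / 61 33 53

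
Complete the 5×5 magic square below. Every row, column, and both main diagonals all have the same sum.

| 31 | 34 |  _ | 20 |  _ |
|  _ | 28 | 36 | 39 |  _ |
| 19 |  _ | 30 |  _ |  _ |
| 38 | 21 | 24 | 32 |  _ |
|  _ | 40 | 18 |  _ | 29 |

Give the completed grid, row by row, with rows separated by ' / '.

Main diagonal is already complete: 31 + 28 + 30 + 32 + 29 = 150, so that is the magic constant.
The remaining cell in row 4 is (4,5) = 150 − 115 = 35.
From column 2, 150 − (34 + 28 + 21 + 40) gives (3,2) = 27.
Using column 3: 36 + 30 + 24 + 18 + ? → (1,3) = 150 − 108 = 42.
Row 1: 31 + 34 + 42 + 20 + ? = 150, so (1,5) = 23.
The remaining cell in anti-diagonal is (5,1) = 150 − 113 = 37.
Row 5 needs 150; the known cells sum to 124, so (5,4) = 26.
From column 1, 150 − (31 + 19 + 38 + 37) gives (2,1) = 25.
From column 4, 150 − (20 + 39 + 32 + 26) gives (3,4) = 33.
Using row 2: 25 + 28 + 36 + 39 + ? → (2,5) = 150 − 128 = 22.
The remaining cell in row 3 is (3,5) = 150 − 109 = 41.

31 34 42 20 23 / 25 28 36 39 22 / 19 27 30 33 41 / 38 21 24 32 35 / 37 40 18 26 29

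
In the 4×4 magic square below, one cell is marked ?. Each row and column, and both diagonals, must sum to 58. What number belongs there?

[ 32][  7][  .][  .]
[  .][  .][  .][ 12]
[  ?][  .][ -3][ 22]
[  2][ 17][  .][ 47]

Using row 4: 2 + 17 + 47 + ? → (4,3) = 58 − 66 = -8.
From column 4, 58 − (12 + 22 + 47) gives (1,4) = -23.
Using main diagonal: 32 + (-3) + 47 + ? → (2,2) = 58 − 76 = -18.
Row 1 needs 58; the known cells sum to 16, so (1,3) = 42.
The remaining cell in column 2 is (3,2) = 58 − 6 = 52.
From column 3, 58 − (42 + (-3) + (-8)) gives (2,3) = 27.
The remaining cell in row 2 is (2,1) = 58 − 21 = 37.
Row 3 needs 58; the known cells sum to 71, so (3,1) = -13.

-13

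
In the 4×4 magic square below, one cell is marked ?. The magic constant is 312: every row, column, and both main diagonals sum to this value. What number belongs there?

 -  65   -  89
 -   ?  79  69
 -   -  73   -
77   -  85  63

93

Using row 4: 77 + 85 + 63 + ? → (4,2) = 312 − 225 = 87.
The remaining cell in column 3 is (1,3) = 312 − 237 = 75.
Using column 4: 89 + 69 + 63 + ? → (3,4) = 312 − 221 = 91.
Anti-diagonal needs 312; the known cells sum to 245, so (3,2) = 67.
Using row 1: 65 + 75 + 89 + ? → (1,1) = 312 − 229 = 83.
Row 3: 67 + 73 + 91 + ? = 312, so (3,1) = 81.
Column 1 needs 312; the known cells sum to 241, so (2,1) = 71.
The remaining cell in column 2 is (2,2) = 312 − 219 = 93.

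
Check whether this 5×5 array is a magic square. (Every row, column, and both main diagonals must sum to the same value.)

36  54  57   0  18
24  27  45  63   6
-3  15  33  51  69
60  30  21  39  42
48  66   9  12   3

No — main diagonal sums to 138 but column 1 sums to 165.

Row 1: 36 + 54 + 57 + 0 + 18 = 165.
Row 2: 24 + 27 + 45 + 63 + 6 = 165.
Row 3: -3 + 15 + 33 + 51 + 69 = 165.
Row 4: 60 + 30 + 21 + 39 + 42 = 192.
Row 5: 48 + 66 + 9 + 12 + 3 = 138.
Column 1: 36 + 24 + (-3) + 60 + 48 = 165.
Column 2: 54 + 27 + 15 + 30 + 66 = 192.
Column 3: 57 + 45 + 33 + 21 + 9 = 165.
Column 4: 0 + 63 + 51 + 39 + 12 = 165.
Column 5: 18 + 6 + 69 + 42 + 3 = 138.
Main diagonal: 36 + 27 + 33 + 39 + 3 = 138.
Anti-diagonal: 18 + 63 + 33 + 30 + 48 = 192.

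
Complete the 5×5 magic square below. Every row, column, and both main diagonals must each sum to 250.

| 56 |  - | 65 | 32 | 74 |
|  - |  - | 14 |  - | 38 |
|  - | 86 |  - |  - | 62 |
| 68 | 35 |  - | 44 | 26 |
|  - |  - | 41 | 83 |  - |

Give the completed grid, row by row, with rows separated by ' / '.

Row 1: 56 + 65 + 32 + 74 + ? = 250, so (1,2) = 23.
The remaining cell in row 4 is (4,3) = 250 − 173 = 77.
Column 3 must total 250; the given cells sum to 197, so (3,3) = 53.
The remaining cell in column 5 is (5,5) = 250 − 200 = 50.
Main diagonal: 56 + 53 + 44 + 50 + ? = 250, so (2,2) = 47.
The remaining cell in column 2 is (5,2) = 250 − 191 = 59.
From row 5, 250 − (59 + 41 + 83 + 50) gives (5,1) = 17.
Anti-diagonal must total 250; the given cells sum to 179, so (2,4) = 71.
Row 2: 47 + 14 + 71 + 38 + ? = 250, so (2,1) = 80.
Column 1 needs 250; the known cells sum to 221, so (3,1) = 29.
Column 4: 32 + 71 + 44 + 83 + ? = 250, so (3,4) = 20.

56 23 65 32 74 / 80 47 14 71 38 / 29 86 53 20 62 / 68 35 77 44 26 / 17 59 41 83 50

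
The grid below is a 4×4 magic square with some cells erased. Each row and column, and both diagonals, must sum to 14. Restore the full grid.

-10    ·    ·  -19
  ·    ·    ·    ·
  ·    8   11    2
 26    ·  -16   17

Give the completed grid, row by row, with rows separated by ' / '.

-10 23 20 -19 / 5 -4 -1 14 / -7 8 11 2 / 26 -13 -16 17

Using row 3: 8 + 11 + 2 + ? → (3,1) = 14 − 21 = -7.
From row 4, 14 − (26 + (-16) + 17) gives (4,2) = -13.
The remaining cell in column 1 is (2,1) = 14 − 9 = 5.
Column 4 must total 14; the given cells sum to 0, so (2,4) = 14.
Using main diagonal: -10 + 11 + 17 + ? → (2,2) = 14 − 18 = -4.
The remaining cell in anti-diagonal is (2,3) = 14 − 15 = -1.
Column 2: -4 + 8 + (-13) + ? = 14, so (1,2) = 23.
Column 3 must total 14; the given cells sum to -6, so (1,3) = 20.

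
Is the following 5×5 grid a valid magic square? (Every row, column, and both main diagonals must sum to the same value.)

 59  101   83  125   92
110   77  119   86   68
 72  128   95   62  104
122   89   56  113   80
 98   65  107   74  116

Row 1: 59 + 101 + 83 + 125 + 92 = 460.
Row 2: 110 + 77 + 119 + 86 + 68 = 460.
Row 3: 72 + 128 + 95 + 62 + 104 = 461.
Row 4: 122 + 89 + 56 + 113 + 80 = 460.
Row 5: 98 + 65 + 107 + 74 + 116 = 460.
Column 1: 59 + 110 + 72 + 122 + 98 = 461.
Column 2: 101 + 77 + 128 + 89 + 65 = 460.
Column 3: 83 + 119 + 95 + 56 + 107 = 460.
Column 4: 125 + 86 + 62 + 113 + 74 = 460.
Column 5: 92 + 68 + 104 + 80 + 116 = 460.
Main diagonal: 59 + 77 + 95 + 113 + 116 = 460.
Anti-diagonal: 92 + 86 + 95 + 89 + 98 = 460.

No — column 1 sums to 461 but row 4 sums to 460.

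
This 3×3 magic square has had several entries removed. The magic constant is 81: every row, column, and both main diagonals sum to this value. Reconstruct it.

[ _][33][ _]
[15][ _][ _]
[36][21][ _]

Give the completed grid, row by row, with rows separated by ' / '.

From row 3, 81 − (36 + 21) gives (3,3) = 24.
Using column 1: 15 + 36 + ? → (1,1) = 81 − 51 = 30.
Column 2 needs 81; the known cells sum to 54, so (2,2) = 27.
Anti-diagonal must total 81; the given cells sum to 63, so (1,3) = 18.
Row 2: 15 + 27 + ? = 81, so (2,3) = 39.

30 33 18 / 15 27 39 / 36 21 24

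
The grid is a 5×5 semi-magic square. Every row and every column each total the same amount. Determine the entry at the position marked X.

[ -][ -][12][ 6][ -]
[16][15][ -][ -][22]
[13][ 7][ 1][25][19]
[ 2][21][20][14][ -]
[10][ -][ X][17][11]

23

Row 3 is complete and sums to 65; that is the magic constant.
Row 4 must total 65; the given cells sum to 57, so (4,5) = 8.
The remaining cell in column 1 is (1,1) = 65 − 41 = 24.
The remaining cell in column 4 is (2,4) = 65 − 62 = 3.
Using column 5: 22 + 19 + 8 + 11 + ? → (1,5) = 65 − 60 = 5.
Using row 1: 24 + 12 + 6 + 5 + ? → (1,2) = 65 − 47 = 18.
Using row 2: 16 + 15 + 3 + 22 + ? → (2,3) = 65 − 56 = 9.
Using column 2: 18 + 15 + 7 + 21 + ? → (5,2) = 65 − 61 = 4.
Using column 3: 12 + 9 + 1 + 20 + ? → (5,3) = 65 − 42 = 23.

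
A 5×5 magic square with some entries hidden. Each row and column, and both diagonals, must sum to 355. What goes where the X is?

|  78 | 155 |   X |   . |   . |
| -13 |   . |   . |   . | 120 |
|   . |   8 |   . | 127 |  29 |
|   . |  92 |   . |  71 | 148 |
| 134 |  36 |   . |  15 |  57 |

22

From row 5, 355 − (134 + 36 + 15 + 57) gives (5,3) = 113.
Using column 2: 155 + 8 + 92 + 36 + ? → (2,2) = 355 − 291 = 64.
From column 5, 355 − (120 + 29 + 148 + 57) gives (1,5) = 1.
The remaining cell in main diagonal is (3,3) = 355 − 270 = 85.
From anti-diagonal, 355 − (1 + 85 + 92 + 134) gives (2,4) = 43.
Using row 2: -13 + 64 + 43 + 120 + ? → (2,3) = 355 − 214 = 141.
Row 3: 8 + 85 + 127 + 29 + ? = 355, so (3,1) = 106.
Column 1: 78 + (-13) + 106 + 134 + ? = 355, so (4,1) = 50.
Using column 4: 43 + 127 + 71 + 15 + ? → (1,4) = 355 − 256 = 99.
Row 1 needs 355; the known cells sum to 333, so (1,3) = 22.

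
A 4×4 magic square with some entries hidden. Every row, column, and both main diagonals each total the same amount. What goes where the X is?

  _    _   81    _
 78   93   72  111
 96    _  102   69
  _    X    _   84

Row 2 is complete and sums to 354; that is the magic constant.
Using row 3: 96 + 102 + 69 + ? → (3,2) = 354 − 267 = 87.
The remaining cell in column 3 is (4,3) = 354 − 255 = 99.
Column 4 must total 354; the given cells sum to 264, so (1,4) = 90.
Using main diagonal: 93 + 102 + 84 + ? → (1,1) = 354 − 279 = 75.
Anti-diagonal must total 354; the given cells sum to 249, so (4,1) = 105.
Row 1 needs 354; the known cells sum to 246, so (1,2) = 108.
The remaining cell in row 4 is (4,2) = 354 − 288 = 66.

66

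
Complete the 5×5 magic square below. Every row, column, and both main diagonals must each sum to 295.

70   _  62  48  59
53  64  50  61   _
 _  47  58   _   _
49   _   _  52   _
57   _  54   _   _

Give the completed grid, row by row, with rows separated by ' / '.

From row 1, 295 − (70 + 62 + 48 + 59) gives (1,2) = 56.
Using row 2: 53 + 64 + 50 + 61 + ? → (2,5) = 295 − 228 = 67.
From column 1, 295 − (70 + 53 + 49 + 57) gives (3,1) = 66.
From column 3, 295 − (62 + 50 + 58 + 54) gives (4,3) = 71.
Main diagonal: 70 + 64 + 58 + 52 + ? = 295, so (5,5) = 51.
Anti-diagonal needs 295; the known cells sum to 235, so (4,2) = 60.
Row 4 needs 295; the known cells sum to 232, so (4,5) = 63.
Column 2 must total 295; the given cells sum to 227, so (5,2) = 68.
Column 5 must total 295; the given cells sum to 240, so (3,5) = 55.
The remaining cell in row 3 is (3,4) = 295 − 226 = 69.
From row 5, 295 − (57 + 68 + 54 + 51) gives (5,4) = 65.

70 56 62 48 59 / 53 64 50 61 67 / 66 47 58 69 55 / 49 60 71 52 63 / 57 68 54 65 51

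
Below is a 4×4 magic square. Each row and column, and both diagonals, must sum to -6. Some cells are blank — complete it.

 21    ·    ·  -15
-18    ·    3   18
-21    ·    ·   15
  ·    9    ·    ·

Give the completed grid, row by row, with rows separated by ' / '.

21 0 -12 -15 / -18 -9 3 18 / -21 -6 6 15 / 12 9 -3 -24

From row 2, -6 − (-18 + 3 + 18) gives (2,2) = -9.
Using column 1: 21 + (-18) + (-21) + ? → (4,1) = -6 − (-18) = 12.
Column 4: -15 + 18 + 15 + ? = -6, so (4,4) = -24.
The remaining cell in main diagonal is (3,3) = -6 − (-12) = 6.
The remaining cell in anti-diagonal is (3,2) = -6 − 0 = -6.
The remaining cell in row 4 is (4,3) = -6 − (-3) = -3.
From column 2, -6 − (-9 + (-6) + 9) gives (1,2) = 0.
Column 3 needs -6; the known cells sum to 6, so (1,3) = -12.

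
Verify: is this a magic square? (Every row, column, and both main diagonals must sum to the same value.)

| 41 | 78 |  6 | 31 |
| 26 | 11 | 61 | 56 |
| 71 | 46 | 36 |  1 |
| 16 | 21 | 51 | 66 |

No — main diagonal sums to 154 but column 2 sums to 156.

Row 1: 41 + 78 + 6 + 31 = 156.
Row 2: 26 + 11 + 61 + 56 = 154.
Row 3: 71 + 46 + 36 + 1 = 154.
Row 4: 16 + 21 + 51 + 66 = 154.
Column 1: 41 + 26 + 71 + 16 = 154.
Column 2: 78 + 11 + 46 + 21 = 156.
Column 3: 6 + 61 + 36 + 51 = 154.
Column 4: 31 + 56 + 1 + 66 = 154.
Main diagonal: 41 + 11 + 36 + 66 = 154.
Anti-diagonal: 31 + 61 + 46 + 16 = 154.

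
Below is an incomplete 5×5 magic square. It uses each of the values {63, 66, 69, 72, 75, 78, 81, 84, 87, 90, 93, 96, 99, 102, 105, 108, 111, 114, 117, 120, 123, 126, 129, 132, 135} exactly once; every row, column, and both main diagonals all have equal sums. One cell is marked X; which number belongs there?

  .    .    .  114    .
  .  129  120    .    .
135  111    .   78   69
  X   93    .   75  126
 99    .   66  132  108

117

The 25 entries sum to 2475, so each line sums to 2475/5 = 495.
Using row 3: 135 + 111 + 78 + 69 + ? → (3,3) = 495 − 393 = 102.
The remaining cell in row 5 is (5,2) = 495 − 405 = 90.
Using column 2: 129 + 111 + 93 + 90 + ? → (1,2) = 495 − 423 = 72.
Using column 4: 114 + 78 + 75 + 132 + ? → (2,4) = 495 − 399 = 96.
Main diagonal needs 495; the known cells sum to 414, so (1,1) = 81.
Anti-diagonal needs 495; the known cells sum to 390, so (1,5) = 105.
From row 1, 495 − (81 + 72 + 114 + 105) gives (1,3) = 123.
Column 3 must total 495; the given cells sum to 411, so (4,3) = 84.
Column 5: 105 + 69 + 126 + 108 + ? = 495, so (2,5) = 87.
Using row 2: 129 + 120 + 96 + 87 + ? → (2,1) = 495 − 432 = 63.
Using row 4: 93 + 84 + 75 + 126 + ? → (4,1) = 495 − 378 = 117.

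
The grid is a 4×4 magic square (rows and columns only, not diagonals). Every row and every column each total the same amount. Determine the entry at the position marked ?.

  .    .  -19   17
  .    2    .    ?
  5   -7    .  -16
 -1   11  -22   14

-13

Row 4 is complete and sums to 2; that is the magic constant.
The remaining cell in row 3 is (3,3) = 2 − (-18) = 20.
From column 2, 2 − (2 + (-7) + 11) gives (1,2) = -4.
The remaining cell in column 3 is (2,3) = 2 − (-21) = 23.
The remaining cell in column 4 is (2,4) = 2 − 15 = -13.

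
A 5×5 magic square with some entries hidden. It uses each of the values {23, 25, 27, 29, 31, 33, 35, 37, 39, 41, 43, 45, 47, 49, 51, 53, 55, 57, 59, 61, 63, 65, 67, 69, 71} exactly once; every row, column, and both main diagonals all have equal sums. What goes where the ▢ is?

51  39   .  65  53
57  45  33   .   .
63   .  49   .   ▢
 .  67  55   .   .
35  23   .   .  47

The 25 entries sum to 1175, so each line sums to 1175/5 = 235.
Using row 1: 51 + 39 + 65 + 53 + ? → (1,3) = 235 − 208 = 27.
Column 1 needs 235; the known cells sum to 206, so (4,1) = 29.
Column 2 needs 235; the known cells sum to 174, so (3,2) = 61.
From column 3, 235 − (27 + 33 + 49 + 55) gives (5,3) = 71.
Main diagonal: 51 + 45 + 49 + 47 + ? = 235, so (4,4) = 43.
The remaining cell in anti-diagonal is (2,4) = 235 − 204 = 31.
Row 2 must total 235; the given cells sum to 166, so (2,5) = 69.
Row 4: 29 + 67 + 55 + 43 + ? = 235, so (4,5) = 41.
Row 5 must total 235; the given cells sum to 176, so (5,4) = 59.
Using column 4: 65 + 31 + 43 + 59 + ? → (3,4) = 235 − 198 = 37.
Column 5: 53 + 69 + 41 + 47 + ? = 235, so (3,5) = 25.

25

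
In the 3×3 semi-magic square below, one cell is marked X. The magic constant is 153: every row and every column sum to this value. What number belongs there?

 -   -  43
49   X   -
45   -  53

Using row 3: 45 + 53 + ? → (3,2) = 153 − 98 = 55.
The remaining cell in column 1 is (1,1) = 153 − 94 = 59.
From column 3, 153 − (43 + 53) gives (2,3) = 57.
From row 1, 153 − (59 + 43) gives (1,2) = 51.
Row 2: 49 + 57 + ? = 153, so (2,2) = 47.

47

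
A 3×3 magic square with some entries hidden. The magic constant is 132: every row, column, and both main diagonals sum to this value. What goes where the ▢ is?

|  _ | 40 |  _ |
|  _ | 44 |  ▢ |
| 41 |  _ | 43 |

42

Row 3: 41 + 43 + ? = 132, so (3,2) = 48.
The remaining cell in main diagonal is (1,1) = 132 − 87 = 45.
Anti-diagonal needs 132; the known cells sum to 85, so (1,3) = 47.
Using column 1: 45 + 41 + ? → (2,1) = 132 − 86 = 46.
Column 3 must total 132; the given cells sum to 90, so (2,3) = 42.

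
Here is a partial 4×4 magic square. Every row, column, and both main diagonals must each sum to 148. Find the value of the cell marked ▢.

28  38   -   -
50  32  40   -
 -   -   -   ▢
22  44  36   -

24

The remaining cell in row 2 is (2,4) = 148 − 122 = 26.
The remaining cell in row 4 is (4,4) = 148 − 102 = 46.
Column 1: 28 + 50 + 22 + ? = 148, so (3,1) = 48.
Column 2 must total 148; the given cells sum to 114, so (3,2) = 34.
Main diagonal must total 148; the given cells sum to 106, so (3,3) = 42.
Anti-diagonal must total 148; the given cells sum to 96, so (1,4) = 52.
Row 1 needs 148; the known cells sum to 118, so (1,3) = 30.
Using row 3: 48 + 34 + 42 + ? → (3,4) = 148 − 124 = 24.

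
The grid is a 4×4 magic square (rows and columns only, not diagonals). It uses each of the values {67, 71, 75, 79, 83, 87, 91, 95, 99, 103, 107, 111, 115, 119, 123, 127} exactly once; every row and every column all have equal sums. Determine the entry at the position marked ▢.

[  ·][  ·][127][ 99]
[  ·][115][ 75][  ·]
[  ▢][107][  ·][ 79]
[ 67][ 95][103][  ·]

The 16 entries sum to 1552, so each line sums to 1552/4 = 388.
Using row 4: 67 + 95 + 103 + ? → (4,4) = 388 − 265 = 123.
Column 2 must total 388; the given cells sum to 317, so (1,2) = 71.
Column 3 must total 388; the given cells sum to 305, so (3,3) = 83.
Column 4 must total 388; the given cells sum to 301, so (2,4) = 87.
Row 1 needs 388; the known cells sum to 297, so (1,1) = 91.
Using row 2: 115 + 75 + 87 + ? → (2,1) = 388 − 277 = 111.
The remaining cell in row 3 is (3,1) = 388 − 269 = 119.

119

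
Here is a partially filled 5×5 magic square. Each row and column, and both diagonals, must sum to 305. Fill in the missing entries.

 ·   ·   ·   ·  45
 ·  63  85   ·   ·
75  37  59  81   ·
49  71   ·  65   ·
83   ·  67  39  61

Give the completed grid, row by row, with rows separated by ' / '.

57 79 51 73 45 / 41 63 85 47 69 / 75 37 59 81 53 / 49 71 43 65 77 / 83 55 67 39 61

Row 3 must total 305; the given cells sum to 252, so (3,5) = 53.
Row 5 needs 305; the known cells sum to 250, so (5,2) = 55.
Column 2: 63 + 37 + 71 + 55 + ? = 305, so (1,2) = 79.
Using main diagonal: 63 + 59 + 65 + 61 + ? → (1,1) = 305 − 248 = 57.
The remaining cell in anti-diagonal is (2,4) = 305 − 258 = 47.
Using column 1: 57 + 75 + 49 + 83 + ? → (2,1) = 305 − 264 = 41.
Column 4 needs 305; the known cells sum to 232, so (1,4) = 73.
From row 1, 305 − (57 + 79 + 73 + 45) gives (1,3) = 51.
Row 2 must total 305; the given cells sum to 236, so (2,5) = 69.
From column 3, 305 − (51 + 85 + 59 + 67) gives (4,3) = 43.
Column 5 needs 305; the known cells sum to 228, so (4,5) = 77.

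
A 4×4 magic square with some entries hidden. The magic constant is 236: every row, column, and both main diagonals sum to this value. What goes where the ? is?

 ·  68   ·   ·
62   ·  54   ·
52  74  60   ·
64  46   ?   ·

56

Row 3: 52 + 74 + 60 + ? = 236, so (3,4) = 50.
Column 1: 62 + 52 + 64 + ? = 236, so (1,1) = 58.
The remaining cell in column 2 is (2,2) = 236 − 188 = 48.
The remaining cell in main diagonal is (4,4) = 236 − 166 = 70.
The remaining cell in anti-diagonal is (1,4) = 236 − 192 = 44.
Row 1: 58 + 68 + 44 + ? = 236, so (1,3) = 66.
From row 2, 236 − (62 + 48 + 54) gives (2,4) = 72.
From row 4, 236 − (64 + 46 + 70) gives (4,3) = 56.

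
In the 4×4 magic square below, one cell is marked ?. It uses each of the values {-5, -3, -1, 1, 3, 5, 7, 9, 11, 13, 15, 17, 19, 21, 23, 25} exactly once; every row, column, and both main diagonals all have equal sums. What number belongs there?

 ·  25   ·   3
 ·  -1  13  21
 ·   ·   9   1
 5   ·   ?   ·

The 16 entries sum to 160, so each line sums to 160/4 = 40.
The remaining cell in row 2 is (2,1) = 40 − 33 = 7.
From column 4, 40 − (3 + 21 + 1) gives (4,4) = 15.
Using main diagonal: -1 + 9 + 15 + ? → (1,1) = 40 − 23 = 17.
Anti-diagonal: 3 + 13 + 5 + ? = 40, so (3,2) = 19.
Row 1: 17 + 25 + 3 + ? = 40, so (1,3) = -5.
Row 3: 19 + 9 + 1 + ? = 40, so (3,1) = 11.
Column 2: 25 + (-1) + 19 + ? = 40, so (4,2) = -3.
Using column 3: -5 + 13 + 9 + ? → (4,3) = 40 − 17 = 23.

23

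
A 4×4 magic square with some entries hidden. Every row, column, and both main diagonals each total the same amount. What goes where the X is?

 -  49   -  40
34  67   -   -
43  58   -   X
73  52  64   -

Column 2 is complete and sums to 226; that is the magic constant.
The remaining cell in row 4 is (4,4) = 226 − 189 = 37.
Column 1 must total 226; the given cells sum to 150, so (1,1) = 76.
From main diagonal, 226 − (76 + 67 + 37) gives (3,3) = 46.
Using anti-diagonal: 40 + 58 + 73 + ? → (2,3) = 226 − 171 = 55.
From row 1, 226 − (76 + 49 + 40) gives (1,3) = 61.
Row 2 needs 226; the known cells sum to 156, so (2,4) = 70.
The remaining cell in row 3 is (3,4) = 226 − 147 = 79.

79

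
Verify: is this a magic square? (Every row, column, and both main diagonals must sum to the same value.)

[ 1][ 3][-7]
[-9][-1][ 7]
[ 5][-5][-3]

Yes

Row 1: 1 + 3 + (-7) = -3.
Row 2: -9 + (-1) + 7 = -3.
Row 3: 5 + (-5) + (-3) = -3.
Column 1: 1 + (-9) + 5 = -3.
Column 2: 3 + (-1) + (-5) = -3.
Column 3: -7 + 7 + (-3) = -3.
Main diagonal: 1 + (-1) + (-3) = -3.
Anti-diagonal: -7 + (-1) + 5 = -3.
All lines sum to -3.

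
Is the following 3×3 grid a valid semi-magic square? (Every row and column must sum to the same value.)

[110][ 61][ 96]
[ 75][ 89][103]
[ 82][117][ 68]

Row 1: 110 + 61 + 96 = 267.
Row 2: 75 + 89 + 103 = 267.
Row 3: 82 + 117 + 68 = 267.
Column 1: 110 + 75 + 82 = 267.
Column 2: 61 + 89 + 117 = 267.
Column 3: 96 + 103 + 68 = 267.
All lines sum to 267.

Yes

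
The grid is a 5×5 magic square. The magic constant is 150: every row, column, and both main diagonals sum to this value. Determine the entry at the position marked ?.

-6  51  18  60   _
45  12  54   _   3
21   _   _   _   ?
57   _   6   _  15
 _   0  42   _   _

Using row 1: -6 + 51 + 18 + 60 + ? → (1,5) = 150 − 123 = 27.
Row 2 must total 150; the given cells sum to 114, so (2,4) = 36.
Using column 1: -6 + 45 + 21 + 57 + ? → (5,1) = 150 − 117 = 33.
The remaining cell in column 3 is (3,3) = 150 − 120 = 30.
The remaining cell in anti-diagonal is (4,2) = 150 − 126 = 24.
Using row 4: 57 + 24 + 6 + 15 + ? → (4,4) = 150 − 102 = 48.
Column 2: 51 + 12 + 24 + 0 + ? = 150, so (3,2) = 63.
Using main diagonal: -6 + 12 + 30 + 48 + ? → (5,5) = 150 − 84 = 66.
From row 5, 150 − (33 + 0 + 42 + 66) gives (5,4) = 9.
Column 4: 60 + 36 + 48 + 9 + ? = 150, so (3,4) = -3.
Using column 5: 27 + 3 + 15 + 66 + ? → (3,5) = 150 − 111 = 39.

39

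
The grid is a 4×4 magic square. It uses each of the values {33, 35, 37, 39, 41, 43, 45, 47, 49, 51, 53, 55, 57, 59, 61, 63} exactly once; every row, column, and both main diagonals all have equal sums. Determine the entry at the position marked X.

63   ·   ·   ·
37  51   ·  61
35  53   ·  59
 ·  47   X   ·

The 16 entries sum to 768, so each line sums to 768/4 = 192.
Row 2 must total 192; the given cells sum to 149, so (2,3) = 43.
Using row 3: 35 + 53 + 59 + ? → (3,3) = 192 − 147 = 45.
From column 1, 192 − (63 + 37 + 35) gives (4,1) = 57.
The remaining cell in column 2 is (1,2) = 192 − 151 = 41.
Main diagonal needs 192; the known cells sum to 159, so (4,4) = 33.
Using anti-diagonal: 43 + 53 + 57 + ? → (1,4) = 192 − 153 = 39.
Row 1 needs 192; the known cells sum to 143, so (1,3) = 49.
Using row 4: 57 + 47 + 33 + ? → (4,3) = 192 − 137 = 55.

55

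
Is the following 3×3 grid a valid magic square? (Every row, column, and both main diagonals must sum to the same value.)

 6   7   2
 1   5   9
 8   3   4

Yes

Row 1: 6 + 7 + 2 = 15.
Row 2: 1 + 5 + 9 = 15.
Row 3: 8 + 3 + 4 = 15.
Column 1: 6 + 1 + 8 = 15.
Column 2: 7 + 5 + 3 = 15.
Column 3: 2 + 9 + 4 = 15.
Main diagonal: 6 + 5 + 4 = 15.
Anti-diagonal: 2 + 5 + 8 = 15.
All lines sum to 15.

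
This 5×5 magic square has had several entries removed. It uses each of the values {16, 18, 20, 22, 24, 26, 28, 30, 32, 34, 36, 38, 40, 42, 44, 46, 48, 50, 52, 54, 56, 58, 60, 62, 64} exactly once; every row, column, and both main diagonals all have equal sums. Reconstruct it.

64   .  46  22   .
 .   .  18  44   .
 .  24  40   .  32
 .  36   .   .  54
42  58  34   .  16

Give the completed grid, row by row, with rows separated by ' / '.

The 25 entries sum to 1000, so each line sums to 1000/5 = 200.
Using row 5: 42 + 58 + 34 + 16 + ? → (5,4) = 200 − 150 = 50.
Column 3: 46 + 18 + 40 + 34 + ? = 200, so (4,3) = 62.
Anti-diagonal must total 200; the given cells sum to 162, so (1,5) = 38.
Row 1 must total 200; the given cells sum to 170, so (1,2) = 30.
Column 2 needs 200; the known cells sum to 148, so (2,2) = 52.
Column 5 needs 200; the known cells sum to 140, so (2,5) = 60.
Main diagonal: 64 + 52 + 40 + 16 + ? = 200, so (4,4) = 28.
Row 2 must total 200; the given cells sum to 174, so (2,1) = 26.
From row 4, 200 − (36 + 62 + 28 + 54) gives (4,1) = 20.
From column 1, 200 − (64 + 26 + 20 + 42) gives (3,1) = 48.
Column 4: 22 + 44 + 28 + 50 + ? = 200, so (3,4) = 56.

64 30 46 22 38 / 26 52 18 44 60 / 48 24 40 56 32 / 20 36 62 28 54 / 42 58 34 50 16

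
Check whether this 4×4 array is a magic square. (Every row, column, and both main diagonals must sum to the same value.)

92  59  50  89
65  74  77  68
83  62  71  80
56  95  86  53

Row 1: 92 + 59 + 50 + 89 = 290.
Row 2: 65 + 74 + 77 + 68 = 284.
Row 3: 83 + 62 + 71 + 80 = 296.
Row 4: 56 + 95 + 86 + 53 = 290.
Column 1: 92 + 65 + 83 + 56 = 296.
Column 2: 59 + 74 + 62 + 95 = 290.
Column 3: 50 + 77 + 71 + 86 = 284.
Column 4: 89 + 68 + 80 + 53 = 290.
Main diagonal: 92 + 74 + 71 + 53 = 290.
Anti-diagonal: 89 + 77 + 62 + 56 = 284.

No — main diagonal sums to 290 but row 3 sums to 296.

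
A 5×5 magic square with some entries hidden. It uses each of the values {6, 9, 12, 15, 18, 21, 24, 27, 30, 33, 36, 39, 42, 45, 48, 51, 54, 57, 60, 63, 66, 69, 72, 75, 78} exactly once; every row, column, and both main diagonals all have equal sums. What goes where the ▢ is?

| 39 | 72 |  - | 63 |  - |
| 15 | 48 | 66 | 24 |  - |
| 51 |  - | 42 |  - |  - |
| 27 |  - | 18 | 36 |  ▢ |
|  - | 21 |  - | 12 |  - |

The 25 entries sum to 1050, so each line sums to 1050/5 = 210.
The remaining cell in row 2 is (2,5) = 210 − 153 = 57.
Column 1 needs 210; the known cells sum to 132, so (5,1) = 78.
Using column 4: 63 + 24 + 36 + 12 + ? → (3,4) = 210 − 135 = 75.
Main diagonal: 39 + 48 + 42 + 36 + ? = 210, so (5,5) = 45.
Row 5 must total 210; the given cells sum to 156, so (5,3) = 54.
Column 3 needs 210; the known cells sum to 180, so (1,3) = 30.
From row 1, 210 − (39 + 72 + 30 + 63) gives (1,5) = 6.
The remaining cell in anti-diagonal is (4,2) = 210 − 150 = 60.
Row 4: 27 + 60 + 18 + 36 + ? = 210, so (4,5) = 69.

69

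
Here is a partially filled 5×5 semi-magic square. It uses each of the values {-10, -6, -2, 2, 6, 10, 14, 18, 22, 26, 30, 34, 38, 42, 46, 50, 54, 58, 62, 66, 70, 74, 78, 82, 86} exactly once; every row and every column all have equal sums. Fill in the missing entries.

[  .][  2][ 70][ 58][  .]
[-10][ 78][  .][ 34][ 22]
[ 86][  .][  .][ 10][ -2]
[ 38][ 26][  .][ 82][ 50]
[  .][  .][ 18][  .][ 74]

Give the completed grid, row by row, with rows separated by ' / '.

The 25 entries sum to 950, so each line sums to 950/5 = 190.
Row 2 must total 190; the given cells sum to 124, so (2,3) = 66.
Row 4: 38 + 26 + 82 + 50 + ? = 190, so (4,3) = -6.
Column 3 needs 190; the known cells sum to 148, so (3,3) = 42.
Column 4 needs 190; the known cells sum to 184, so (5,4) = 6.
Using column 5: 22 + (-2) + 50 + 74 + ? → (1,5) = 190 − 144 = 46.
Using row 1: 2 + 70 + 58 + 46 + ? → (1,1) = 190 − 176 = 14.
Row 3: 86 + 42 + 10 + (-2) + ? = 190, so (3,2) = 54.
From column 1, 190 − (14 + (-10) + 86 + 38) gives (5,1) = 62.
Column 2: 2 + 78 + 54 + 26 + ? = 190, so (5,2) = 30.

14 2 70 58 46 / -10 78 66 34 22 / 86 54 42 10 -2 / 38 26 -6 82 50 / 62 30 18 6 74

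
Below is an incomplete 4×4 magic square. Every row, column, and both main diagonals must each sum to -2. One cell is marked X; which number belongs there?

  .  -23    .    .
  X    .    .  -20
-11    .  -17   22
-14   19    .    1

7

Row 3 must total -2; the given cells sum to -6, so (3,2) = 4.
Row 4: -14 + 19 + 1 + ? = -2, so (4,3) = -8.
From column 2, -2 − (-23 + 4 + 19) gives (2,2) = -2.
Using column 4: -20 + 22 + 1 + ? → (1,4) = -2 − 3 = -5.
Main diagonal: -2 + (-17) + 1 + ? = -2, so (1,1) = 16.
From anti-diagonal, -2 − (-5 + 4 + (-14)) gives (2,3) = 13.
Row 1 needs -2; the known cells sum to -12, so (1,3) = 10.
Row 2 must total -2; the given cells sum to -9, so (2,1) = 7.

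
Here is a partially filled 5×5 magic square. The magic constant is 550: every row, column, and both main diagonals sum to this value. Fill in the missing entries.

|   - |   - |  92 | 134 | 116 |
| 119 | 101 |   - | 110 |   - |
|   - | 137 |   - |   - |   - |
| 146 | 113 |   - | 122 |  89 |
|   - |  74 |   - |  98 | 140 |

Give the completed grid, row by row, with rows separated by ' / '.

83 125 92 134 116 / 119 101 143 110 77 / 95 137 104 86 128 / 146 113 80 122 89 / 107 74 131 98 140

Using row 4: 146 + 113 + 122 + 89 + ? → (4,3) = 550 − 470 = 80.
Using column 2: 101 + 137 + 113 + 74 + ? → (1,2) = 550 − 425 = 125.
Column 4 must total 550; the given cells sum to 464, so (3,4) = 86.
Using row 1: 125 + 92 + 134 + 116 + ? → (1,1) = 550 − 467 = 83.
The remaining cell in main diagonal is (3,3) = 550 − 446 = 104.
Anti-diagonal must total 550; the given cells sum to 443, so (5,1) = 107.
From row 5, 550 − (107 + 74 + 98 + 140) gives (5,3) = 131.
Column 1 needs 550; the known cells sum to 455, so (3,1) = 95.
Column 3 needs 550; the known cells sum to 407, so (2,3) = 143.
Row 2: 119 + 101 + 143 + 110 + ? = 550, so (2,5) = 77.
The remaining cell in row 3 is (3,5) = 550 − 422 = 128.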